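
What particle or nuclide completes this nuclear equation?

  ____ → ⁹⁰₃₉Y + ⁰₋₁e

Sr-90

Conserve mass number: A = 90 + 0, so A = 90.
Conserve atomic number: Z = 39 − 1, so Z = 38.
Z = 38 is strontium, so the species is ⁹⁰₃₈Sr.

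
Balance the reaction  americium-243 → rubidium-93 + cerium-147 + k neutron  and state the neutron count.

Conserve mass number: 243 = 93 + 147 + k, so k = 243 − 240 = 3.
Check atomic number: 95 = 37 + 58 + 0 = 95. ✓

3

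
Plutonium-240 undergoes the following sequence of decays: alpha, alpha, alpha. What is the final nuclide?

Ra-228

Start: (A, Z) = (240, 94).
After α: (236, 92).
After α: (232, 90).
After α: (228, 88).
Z = 88 is radium.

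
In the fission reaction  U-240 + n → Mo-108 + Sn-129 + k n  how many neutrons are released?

4

Conserve mass number: 241 = 108 + 129 + k, so k = 241 − 237 = 4.
Check atomic number: 92 = 42 + 50 + 0 = 92. ✓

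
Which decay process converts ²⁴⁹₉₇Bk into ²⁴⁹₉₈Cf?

ΔA = 249 − 249 = 0; ΔZ = 98 − 97 = +1.
A is unchanged and Z rises by 1 — a neutron has become a proton (β⁻ decay).

beta-minus decay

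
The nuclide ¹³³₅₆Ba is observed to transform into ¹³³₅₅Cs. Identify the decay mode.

ΔA = 133 − 133 = 0; ΔZ = 55 − 56 = -1.
A is unchanged and Z drops by 1 — a proton has become a neutron (β⁺ emission or electron capture).

beta-plus decay or electron capture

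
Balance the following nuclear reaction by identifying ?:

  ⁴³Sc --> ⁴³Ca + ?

Conserve mass number: 43 = 43 + A, so A = 0.
Conserve atomic number: 21 = 20 + Z, so Z = 1.
A = 0 and Z = 1 is e⁺ — a positron.

positron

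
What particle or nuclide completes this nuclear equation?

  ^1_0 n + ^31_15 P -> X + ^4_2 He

Al-28

Conserve mass number: 1 + 31 = A + 4, so A = 28.
Conserve atomic number: 0 + 15 = Z + 2, so Z = 13.
Z = 13 is aluminium, so the species is ^28_13 Al.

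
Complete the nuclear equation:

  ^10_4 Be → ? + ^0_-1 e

Conserve mass number: 10 = A + 0, so A = 10.
Conserve atomic number: 4 = Z − 1, so Z = 5.
Z = 5 is boron, so the species is ^10_5 B.

B-10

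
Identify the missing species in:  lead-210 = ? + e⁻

Bi-210

Conserve mass number: 210 = A + 0, so A = 210.
Conserve atomic number: 82 = Z − 1, so Z = 83.
Z = 83 is bismuth, so the species is bismuth-210.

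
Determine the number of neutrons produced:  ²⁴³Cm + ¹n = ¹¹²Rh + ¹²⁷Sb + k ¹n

5

Conserve mass number: 244 = 112 + 127 + k, so k = 244 − 239 = 5.
Check atomic number: 96 = 45 + 51 + 0 = 96. ✓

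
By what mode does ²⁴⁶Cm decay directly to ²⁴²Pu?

alpha decay

ΔA = 242 − 246 = -4; ΔZ = 94 − 96 = -2.
A drops by 4 and Z drops by 2 — the signature of alpha emission.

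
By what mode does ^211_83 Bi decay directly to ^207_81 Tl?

ΔA = 207 − 211 = -4; ΔZ = 81 − 83 = -2.
A drops by 4 and Z drops by 2 — the signature of alpha emission.

alpha decay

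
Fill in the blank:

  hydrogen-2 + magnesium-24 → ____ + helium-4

Conserve mass number: 2 + 24 = A + 4, so A = 22.
Conserve atomic number: 1 + 12 = Z + 2, so Z = 11.
Z = 11 is sodium, so the species is sodium-22.

Na-22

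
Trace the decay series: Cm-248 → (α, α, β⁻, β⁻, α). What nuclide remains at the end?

Start: (A, Z) = (248, 96).
After α: (244, 94).
After α: (240, 92).
After β⁻: (240, 93).
After β⁻: (240, 94).
After α: (236, 92).
Z = 92 is uranium.

U-236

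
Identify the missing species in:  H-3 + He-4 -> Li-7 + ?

Conserve mass number: 3 + 4 = 7 + A, so A = 0.
Conserve atomic number: 1 + 2 = 3 + Z, so Z = 0.
A = 0 and Z = 0 is γ — a gamma ray.

gamma ray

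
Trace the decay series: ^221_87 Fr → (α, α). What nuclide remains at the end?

Bi-213

Start: (A, Z) = (221, 87).
After α: (217, 85).
After α: (213, 83).
Z = 83 is bismuth.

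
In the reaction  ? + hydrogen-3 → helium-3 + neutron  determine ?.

proton

Conserve mass number: A + 3 = 3 + 1, so A = 1.
Conserve atomic number: Z + 1 = 2 + 0, so Z = 1.
A = 1 and Z = 1 is hydrogen-1 — a proton.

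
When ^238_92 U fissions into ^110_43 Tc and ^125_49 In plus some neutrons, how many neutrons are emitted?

Conserve mass number: 238 = 110 + 125 + k, so k = 238 − 235 = 3.
Check atomic number: 92 = 43 + 49 + 0 = 92. ✓

3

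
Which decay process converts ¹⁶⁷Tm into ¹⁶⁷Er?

beta-plus decay or electron capture

ΔA = 167 − 167 = 0; ΔZ = 68 − 69 = -1.
A is unchanged and Z drops by 1 — a proton has become a neutron (β⁺ emission or electron capture).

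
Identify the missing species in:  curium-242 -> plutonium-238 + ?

Conserve mass number: 242 = 238 + A, so A = 4.
Conserve atomic number: 96 = 94 + Z, so Z = 2.
A = 4 and Z = 2 is helium-4 — an alpha particle.

alpha particle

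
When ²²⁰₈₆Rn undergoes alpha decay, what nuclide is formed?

Alpha decay: mass number changes by -4, atomic number by -2.
A: 220 − 4 = 216; Z: 86 − 2 = 84.
Z = 84 is polonium, so the daughter is ²¹⁶₈₄Po.

Po-216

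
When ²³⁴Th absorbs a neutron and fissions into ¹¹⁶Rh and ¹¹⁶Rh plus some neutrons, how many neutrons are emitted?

Conserve mass number: 235 = 116 + 116 + k, so k = 235 − 232 = 3.
Check atomic number: 90 = 45 + 45 + 0 = 90. ✓

3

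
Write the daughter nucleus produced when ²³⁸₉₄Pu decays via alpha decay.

U-234

Alpha decay: mass number changes by -4, atomic number by -2.
A: 238 − 4 = 234; Z: 94 − 2 = 92.
Z = 92 is uranium, so the daughter is ²³⁴₉₂U.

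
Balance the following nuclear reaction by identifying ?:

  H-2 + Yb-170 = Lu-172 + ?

gamma ray

Conserve mass number: 2 + 170 = 172 + A, so A = 0.
Conserve atomic number: 1 + 70 = 71 + Z, so Z = 0.
A = 0 and Z = 0 is γ — a gamma ray.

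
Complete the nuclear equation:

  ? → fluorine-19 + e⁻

O-19

Conserve mass number: A = 19 + 0, so A = 19.
Conserve atomic number: Z = 9 − 1, so Z = 8.
Z = 8 is oxygen, so the species is oxygen-19.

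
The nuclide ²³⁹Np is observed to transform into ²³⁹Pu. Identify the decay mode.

ΔA = 239 − 239 = 0; ΔZ = 94 − 93 = +1.
A is unchanged and Z rises by 1 — a neutron has become a proton (β⁻ decay).

beta-minus decay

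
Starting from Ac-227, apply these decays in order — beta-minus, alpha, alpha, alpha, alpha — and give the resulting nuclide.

Start: (A, Z) = (227, 89).
After β⁻: (227, 90).
After α: (223, 88).
After α: (219, 86).
After α: (215, 84).
After α: (211, 82).
Z = 82 is lead.

Pb-211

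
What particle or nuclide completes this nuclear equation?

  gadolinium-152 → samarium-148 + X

Conserve mass number: 152 = 148 + A, so A = 4.
Conserve atomic number: 64 = 62 + Z, so Z = 2.
A = 4 and Z = 2 is helium-4 — an alpha particle.

alpha particle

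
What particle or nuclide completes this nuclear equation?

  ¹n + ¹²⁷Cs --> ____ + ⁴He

Conserve mass number: 1 + 127 = A + 4, so A = 124.
Conserve atomic number: 0 + 55 = Z + 2, so Z = 53.
Z = 53 is iodine, so the species is ¹²⁴I.

I-124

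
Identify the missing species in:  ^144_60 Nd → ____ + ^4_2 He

Conserve mass number: 144 = A + 4, so A = 140.
Conserve atomic number: 60 = Z + 2, so Z = 58.
Z = 58 is cerium, so the species is ^140_58 Ce.

Ce-140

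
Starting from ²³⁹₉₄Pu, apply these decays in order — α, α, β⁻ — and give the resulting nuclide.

Start: (A, Z) = (239, 94).
After α: (235, 92).
After α: (231, 90).
After β⁻: (231, 91).
Z = 91 is protactinium.

Pa-231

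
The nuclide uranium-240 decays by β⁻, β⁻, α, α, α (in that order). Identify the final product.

Start: (A, Z) = (240, 92).
After β⁻: (240, 93).
After β⁻: (240, 94).
After α: (236, 92).
After α: (232, 90).
After α: (228, 88).
Z = 88 is radium.

Ra-228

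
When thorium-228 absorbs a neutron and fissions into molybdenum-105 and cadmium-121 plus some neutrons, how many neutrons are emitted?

3

Conserve mass number: 229 = 105 + 121 + k, so k = 229 − 226 = 3.
Check atomic number: 90 = 42 + 48 + 0 = 90. ✓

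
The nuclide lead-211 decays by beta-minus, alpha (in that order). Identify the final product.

Start: (A, Z) = (211, 82).
After β⁻: (211, 83).
After α: (207, 81).
Z = 81 is thallium.

Tl-207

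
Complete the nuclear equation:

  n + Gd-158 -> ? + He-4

Sm-155

Conserve mass number: 1 + 158 = A + 4, so A = 155.
Conserve atomic number: 0 + 64 = Z + 2, so Z = 62.
Z = 62 is samarium, so the species is Sm-155.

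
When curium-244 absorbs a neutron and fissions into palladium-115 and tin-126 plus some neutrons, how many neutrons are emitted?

4

Conserve mass number: 245 = 115 + 126 + k, so k = 245 − 241 = 4.
Check atomic number: 96 = 46 + 50 + 0 = 96. ✓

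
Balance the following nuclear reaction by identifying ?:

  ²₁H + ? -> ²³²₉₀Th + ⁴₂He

Conserve mass number: 2 + A = 232 + 4, so A = 234.
Conserve atomic number: 1 + Z = 90 + 2, so Z = 91.
Z = 91 is protactinium, so the species is ²³⁴₉₁Pa.

Pa-234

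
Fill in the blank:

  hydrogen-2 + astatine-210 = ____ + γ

Rn-212

Conserve mass number: 2 + 210 = A + 0, so A = 212.
Conserve atomic number: 1 + 85 = Z + 0, so Z = 86.
Z = 86 is radon, so the species is radon-212.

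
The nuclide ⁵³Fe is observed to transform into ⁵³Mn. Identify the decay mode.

beta-plus decay or electron capture

ΔA = 53 − 53 = 0; ΔZ = 25 − 26 = -1.
A is unchanged and Z drops by 1 — a proton has become a neutron (β⁺ emission or electron capture).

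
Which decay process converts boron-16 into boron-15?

neutron emission

ΔA = 15 − 16 = -1; ΔZ = 5 − 5 = +0.
A drops by 1 with Z unchanged — a neutron was emitted.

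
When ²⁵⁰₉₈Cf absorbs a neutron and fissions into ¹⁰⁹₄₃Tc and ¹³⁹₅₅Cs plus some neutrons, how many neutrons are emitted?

3

Conserve mass number: 251 = 109 + 139 + k, so k = 251 − 248 = 3.
Check atomic number: 98 = 43 + 55 + 0 = 98. ✓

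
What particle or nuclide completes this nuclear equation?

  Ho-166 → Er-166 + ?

beta-minus particle

Conserve mass number: 166 = 166 + A, so A = 0.
Conserve atomic number: 67 = 68 + Z, so Z = -1.
A = 0 and Z = -1 is e⁻ — a beta-minus particle.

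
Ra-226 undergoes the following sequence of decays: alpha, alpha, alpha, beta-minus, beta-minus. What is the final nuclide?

Po-214

Start: (A, Z) = (226, 88).
After α: (222, 86).
After α: (218, 84).
After α: (214, 82).
After β⁻: (214, 83).
After β⁻: (214, 84).
Z = 84 is polonium.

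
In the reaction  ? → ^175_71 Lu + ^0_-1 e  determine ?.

Yb-175

Conserve mass number: A = 175 + 0, so A = 175.
Conserve atomic number: Z = 71 − 1, so Z = 70.
Z = 70 is ytterbium, so the species is ^175_70 Yb.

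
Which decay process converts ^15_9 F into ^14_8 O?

proton emission

ΔA = 14 − 15 = -1; ΔZ = 8 − 9 = -1.
A drops by 1 and Z drops by 1 — a proton was emitted.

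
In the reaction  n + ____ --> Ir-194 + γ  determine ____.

Ir-193

Conserve mass number: 1 + A = 194 + 0, so A = 193.
Conserve atomic number: 0 + Z = 77 + 0, so Z = 77.
Z = 77 is iridium, so the species is Ir-193.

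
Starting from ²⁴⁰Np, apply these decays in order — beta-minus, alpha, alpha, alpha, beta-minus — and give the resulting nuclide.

Ac-228

Start: (A, Z) = (240, 93).
After β⁻: (240, 94).
After α: (236, 92).
After α: (232, 90).
After α: (228, 88).
After β⁻: (228, 89).
Z = 89 is actinium.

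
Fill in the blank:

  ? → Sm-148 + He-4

Conserve mass number: A = 148 + 4, so A = 152.
Conserve atomic number: Z = 62 + 2, so Z = 64.
Z = 64 is gadolinium, so the species is Gd-152.

Gd-152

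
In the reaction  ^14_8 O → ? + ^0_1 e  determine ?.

N-14

Conserve mass number: 14 = A + 0, so A = 14.
Conserve atomic number: 8 = Z + 1, so Z = 7.
Z = 7 is nitrogen, so the species is ^14_7 N.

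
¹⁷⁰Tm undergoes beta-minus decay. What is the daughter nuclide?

Yb-170

Beta-minus decay: mass number changes by +0, atomic number by +1.
A: 170 = 170; Z: 69 + 1 = 70.
Z = 70 is ytterbium, so the daughter is ¹⁷⁰Yb.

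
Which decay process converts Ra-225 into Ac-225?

ΔA = 225 − 225 = 0; ΔZ = 89 − 88 = +1.
A is unchanged and Z rises by 1 — a neutron has become a proton (β⁻ decay).

beta-minus decay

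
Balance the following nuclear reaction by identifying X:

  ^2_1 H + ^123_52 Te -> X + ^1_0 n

I-124

Conserve mass number: 2 + 123 = A + 1, so A = 124.
Conserve atomic number: 1 + 52 = Z + 0, so Z = 53.
Z = 53 is iodine, so the species is ^124_53 I.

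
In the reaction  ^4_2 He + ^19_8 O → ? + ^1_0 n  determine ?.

Ne-22

Conserve mass number: 4 + 19 = A + 1, so A = 22.
Conserve atomic number: 2 + 8 = Z + 0, so Z = 10.
Z = 10 is neon, so the species is ^22_10 Ne.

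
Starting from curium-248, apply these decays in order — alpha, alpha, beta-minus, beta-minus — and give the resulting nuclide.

Pu-240

Start: (A, Z) = (248, 96).
After α: (244, 94).
After α: (240, 92).
After β⁻: (240, 93).
After β⁻: (240, 94).
Z = 94 is plutonium.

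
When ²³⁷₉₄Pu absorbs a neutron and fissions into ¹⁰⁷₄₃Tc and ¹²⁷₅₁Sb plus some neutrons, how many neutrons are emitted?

Conserve mass number: 238 = 107 + 127 + k, so k = 238 − 234 = 4.
Check atomic number: 94 = 43 + 51 + 0 = 94. ✓

4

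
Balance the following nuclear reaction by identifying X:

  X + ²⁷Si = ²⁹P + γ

deuteron

Conserve mass number: A + 27 = 29 + 0, so A = 2.
Conserve atomic number: Z + 14 = 15 + 0, so Z = 1.
A = 2 and Z = 1 is ²H — a deuteron.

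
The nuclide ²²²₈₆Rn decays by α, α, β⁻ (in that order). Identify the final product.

Start: (A, Z) = (222, 86).
After α: (218, 84).
After α: (214, 82).
After β⁻: (214, 83).
Z = 83 is bismuth.

Bi-214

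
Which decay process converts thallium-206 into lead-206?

ΔA = 206 − 206 = 0; ΔZ = 82 − 81 = +1.
A is unchanged and Z rises by 1 — a neutron has become a proton (β⁻ decay).

beta-minus decay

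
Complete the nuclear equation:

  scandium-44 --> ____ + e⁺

Ca-44

Conserve mass number: 44 = A + 0, so A = 44.
Conserve atomic number: 21 = Z + 1, so Z = 20.
Z = 20 is calcium, so the species is calcium-44.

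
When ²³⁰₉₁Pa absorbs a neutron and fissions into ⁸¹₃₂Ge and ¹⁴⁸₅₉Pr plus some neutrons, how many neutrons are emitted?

Conserve mass number: 231 = 81 + 148 + k, so k = 231 − 229 = 2.
Check atomic number: 91 = 32 + 59 + 0 = 91. ✓

2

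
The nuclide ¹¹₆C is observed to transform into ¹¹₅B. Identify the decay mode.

ΔA = 11 − 11 = 0; ΔZ = 5 − 6 = -1.
A is unchanged and Z drops by 1 — a proton has become a neutron (β⁺ emission or electron capture).

beta-plus decay or electron capture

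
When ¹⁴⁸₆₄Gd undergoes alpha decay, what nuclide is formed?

Sm-144

Alpha decay: mass number changes by -4, atomic number by -2.
A: 148 − 4 = 144; Z: 64 − 2 = 62.
Z = 62 is samarium, so the daughter is ¹⁴⁴₆₂Sm.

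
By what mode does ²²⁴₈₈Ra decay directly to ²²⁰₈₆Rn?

ΔA = 220 − 224 = -4; ΔZ = 86 − 88 = -2.
A drops by 4 and Z drops by 2 — the signature of alpha emission.

alpha decay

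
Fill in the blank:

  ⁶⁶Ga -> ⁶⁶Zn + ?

Conserve mass number: 66 = 66 + A, so A = 0.
Conserve atomic number: 31 = 30 + Z, so Z = 1.
A = 0 and Z = 1 is e⁺ — a positron.

positron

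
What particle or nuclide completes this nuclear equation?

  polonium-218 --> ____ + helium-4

Pb-214

Conserve mass number: 218 = A + 4, so A = 214.
Conserve atomic number: 84 = Z + 2, so Z = 82.
Z = 82 is lead, so the species is lead-214.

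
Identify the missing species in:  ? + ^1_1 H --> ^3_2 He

Conserve mass number: A + 1 = 3, so A = 2.
Conserve atomic number: Z + 1 = 2, so Z = 1.
A = 2 and Z = 1 is ^2_1 H — a deuteron.

deuteron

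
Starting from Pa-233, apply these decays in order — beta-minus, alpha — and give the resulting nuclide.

Th-229

Start: (A, Z) = (233, 91).
After β⁻: (233, 92).
After α: (229, 90).
Z = 90 is thorium.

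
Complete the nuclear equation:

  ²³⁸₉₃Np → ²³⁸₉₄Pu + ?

Conserve mass number: 238 = 238 + A, so A = 0.
Conserve atomic number: 93 = 94 + Z, so Z = -1.
A = 0 and Z = -1 is ⁰₋₁e — a beta-minus particle.

beta-minus particle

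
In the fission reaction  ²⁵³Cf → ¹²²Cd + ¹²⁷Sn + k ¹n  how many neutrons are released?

4

Conserve mass number: 253 = 122 + 127 + k, so k = 253 − 249 = 4.
Check atomic number: 98 = 48 + 50 + 0 = 98. ✓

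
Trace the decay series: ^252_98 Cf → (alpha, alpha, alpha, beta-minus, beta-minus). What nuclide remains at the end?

Pu-240

Start: (A, Z) = (252, 98).
After α: (248, 96).
After α: (244, 94).
After α: (240, 92).
After β⁻: (240, 93).
After β⁻: (240, 94).
Z = 94 is plutonium.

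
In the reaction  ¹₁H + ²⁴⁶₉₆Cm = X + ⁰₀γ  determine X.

Bk-247

Conserve mass number: 1 + 246 = A + 0, so A = 247.
Conserve atomic number: 1 + 96 = Z + 0, so Z = 97.
Z = 97 is berkelium, so the species is ²⁴⁷₉₇Bk.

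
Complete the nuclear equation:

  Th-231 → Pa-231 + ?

Conserve mass number: 231 = 231 + A, so A = 0.
Conserve atomic number: 90 = 91 + Z, so Z = -1.
A = 0 and Z = -1 is e⁻ — a beta-minus particle.

beta-minus particle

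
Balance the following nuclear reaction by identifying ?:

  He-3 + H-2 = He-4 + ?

proton

Conserve mass number: 3 + 2 = 4 + A, so A = 1.
Conserve atomic number: 2 + 1 = 2 + Z, so Z = 1.
A = 1 and Z = 1 is H-1 — a proton.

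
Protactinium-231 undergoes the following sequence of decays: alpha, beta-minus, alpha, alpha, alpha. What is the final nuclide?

Start: (A, Z) = (231, 91).
After α: (227, 89).
After β⁻: (227, 90).
After α: (223, 88).
After α: (219, 86).
After α: (215, 84).
Z = 84 is polonium.

Po-215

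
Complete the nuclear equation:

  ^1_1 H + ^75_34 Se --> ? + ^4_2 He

Conserve mass number: 1 + 75 = A + 4, so A = 72.
Conserve atomic number: 1 + 34 = Z + 2, so Z = 33.
Z = 33 is arsenic, so the species is ^72_33 As.

As-72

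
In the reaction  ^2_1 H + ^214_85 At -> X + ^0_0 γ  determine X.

Rn-216

Conserve mass number: 2 + 214 = A + 0, so A = 216.
Conserve atomic number: 1 + 85 = Z + 0, so Z = 86.
Z = 86 is radon, so the species is ^216_86 Rn.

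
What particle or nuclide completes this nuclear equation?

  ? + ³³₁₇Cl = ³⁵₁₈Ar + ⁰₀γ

deuteron

Conserve mass number: A + 33 = 35 + 0, so A = 2.
Conserve atomic number: Z + 17 = 18 + 0, so Z = 1.
A = 2 and Z = 1 is ²₁H — a deuteron.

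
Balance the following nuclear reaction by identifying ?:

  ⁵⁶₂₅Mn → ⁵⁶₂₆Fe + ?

Conserve mass number: 56 = 56 + A, so A = 0.
Conserve atomic number: 25 = 26 + Z, so Z = -1.
A = 0 and Z = -1 is ⁰₋₁e — a beta-minus particle.

beta-minus particle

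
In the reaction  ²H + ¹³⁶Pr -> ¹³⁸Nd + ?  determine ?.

Conserve mass number: 2 + 136 = 138 + A, so A = 0.
Conserve atomic number: 1 + 59 = 60 + Z, so Z = 0.
A = 0 and Z = 0 is γ — a gamma ray.

gamma ray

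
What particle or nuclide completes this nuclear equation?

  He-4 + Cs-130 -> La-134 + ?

gamma ray

Conserve mass number: 4 + 130 = 134 + A, so A = 0.
Conserve atomic number: 2 + 55 = 57 + Z, so Z = 0.
A = 0 and Z = 0 is γ — a gamma ray.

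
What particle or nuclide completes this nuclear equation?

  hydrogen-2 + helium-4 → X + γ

Li-6

Conserve mass number: 2 + 4 = A + 0, so A = 6.
Conserve atomic number: 1 + 2 = Z + 0, so Z = 3.
Z = 3 is lithium, so the species is lithium-6.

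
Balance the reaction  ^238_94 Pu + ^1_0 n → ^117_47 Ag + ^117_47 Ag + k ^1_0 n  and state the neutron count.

Conserve mass number: 239 = 117 + 117 + k, so k = 239 − 234 = 5.
Check atomic number: 94 = 47 + 47 + 0 = 94. ✓

5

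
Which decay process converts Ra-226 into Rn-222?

alpha decay

ΔA = 222 − 226 = -4; ΔZ = 86 − 88 = -2.
A drops by 4 and Z drops by 2 — the signature of alpha emission.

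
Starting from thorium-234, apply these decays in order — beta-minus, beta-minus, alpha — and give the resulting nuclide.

Th-230

Start: (A, Z) = (234, 90).
After β⁻: (234, 91).
After β⁻: (234, 92).
After α: (230, 90).
Z = 90 is thorium.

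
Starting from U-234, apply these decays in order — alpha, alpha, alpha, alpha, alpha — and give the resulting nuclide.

Pb-214

Start: (A, Z) = (234, 92).
After α: (230, 90).
After α: (226, 88).
After α: (222, 86).
After α: (218, 84).
After α: (214, 82).
Z = 82 is lead.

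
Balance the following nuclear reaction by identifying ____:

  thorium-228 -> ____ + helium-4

Ra-224

Conserve mass number: 228 = A + 4, so A = 224.
Conserve atomic number: 90 = Z + 2, so Z = 88.
Z = 88 is radium, so the species is radium-224.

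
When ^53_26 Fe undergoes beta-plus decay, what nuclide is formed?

Mn-53

Beta-plus decay: mass number changes by +0, atomic number by -1.
A: 53 = 53; Z: 26 − 1 = 25.
Z = 25 is manganese, so the daughter is ^53_25 Mn.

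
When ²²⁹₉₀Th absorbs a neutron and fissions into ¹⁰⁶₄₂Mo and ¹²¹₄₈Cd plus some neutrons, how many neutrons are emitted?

3

Conserve mass number: 230 = 106 + 121 + k, so k = 230 − 227 = 3.
Check atomic number: 90 = 42 + 48 + 0 = 90. ✓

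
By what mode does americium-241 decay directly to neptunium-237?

alpha decay

ΔA = 237 − 241 = -4; ΔZ = 93 − 95 = -2.
A drops by 4 and Z drops by 2 — the signature of alpha emission.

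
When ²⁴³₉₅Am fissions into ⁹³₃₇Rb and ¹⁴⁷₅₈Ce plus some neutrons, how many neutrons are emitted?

Conserve mass number: 243 = 93 + 147 + k, so k = 243 − 240 = 3.
Check atomic number: 95 = 37 + 58 + 0 = 95. ✓

3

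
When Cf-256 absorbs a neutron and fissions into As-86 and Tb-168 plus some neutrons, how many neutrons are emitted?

Conserve mass number: 257 = 86 + 168 + k, so k = 257 − 254 = 3.
Check atomic number: 98 = 33 + 65 + 0 = 98. ✓

3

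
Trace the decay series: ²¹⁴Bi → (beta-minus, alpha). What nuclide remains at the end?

Pb-210

Start: (A, Z) = (214, 83).
After β⁻: (214, 84).
After α: (210, 82).
Z = 82 is lead.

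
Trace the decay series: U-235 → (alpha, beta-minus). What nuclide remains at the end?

Pa-231

Start: (A, Z) = (235, 92).
After α: (231, 90).
After β⁻: (231, 91).
Z = 91 is protactinium.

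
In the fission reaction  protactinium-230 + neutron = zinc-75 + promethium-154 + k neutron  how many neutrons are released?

Conserve mass number: 231 = 75 + 154 + k, so k = 231 − 229 = 2.
Check atomic number: 91 = 30 + 61 + 0 = 91. ✓

2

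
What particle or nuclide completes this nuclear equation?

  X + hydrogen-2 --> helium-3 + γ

Conserve mass number: A + 2 = 3 + 0, so A = 1.
Conserve atomic number: Z + 1 = 2 + 0, so Z = 1.
A = 1 and Z = 1 is hydrogen-1 — a proton.

proton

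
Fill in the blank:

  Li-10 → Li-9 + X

Conserve mass number: 10 = 9 + A, so A = 1.
Conserve atomic number: 3 = 3 + Z, so Z = 0.
A = 1 and Z = 0 is n — a neutron.

neutron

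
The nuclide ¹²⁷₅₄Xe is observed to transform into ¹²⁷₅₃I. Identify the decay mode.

beta-plus decay or electron capture

ΔA = 127 − 127 = 0; ΔZ = 53 − 54 = -1.
A is unchanged and Z drops by 1 — a proton has become a neutron (β⁺ emission or electron capture).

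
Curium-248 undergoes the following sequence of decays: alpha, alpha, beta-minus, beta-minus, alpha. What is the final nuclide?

Start: (A, Z) = (248, 96).
After α: (244, 94).
After α: (240, 92).
After β⁻: (240, 93).
After β⁻: (240, 94).
After α: (236, 92).
Z = 92 is uranium.

U-236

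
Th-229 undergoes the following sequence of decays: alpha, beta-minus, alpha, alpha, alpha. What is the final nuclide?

Bi-213

Start: (A, Z) = (229, 90).
After α: (225, 88).
After β⁻: (225, 89).
After α: (221, 87).
After α: (217, 85).
After α: (213, 83).
Z = 83 is bismuth.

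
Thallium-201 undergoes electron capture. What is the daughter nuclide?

Hg-201

Electron capture: mass number changes by +0, atomic number by -1.
A: 201 = 201; Z: 81 − 1 = 80.
Z = 80 is mercury, so the daughter is mercury-201.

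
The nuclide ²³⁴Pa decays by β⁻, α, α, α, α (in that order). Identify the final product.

Po-218

Start: (A, Z) = (234, 91).
After β⁻: (234, 92).
After α: (230, 90).
After α: (226, 88).
After α: (222, 86).
After α: (218, 84).
Z = 84 is polonium.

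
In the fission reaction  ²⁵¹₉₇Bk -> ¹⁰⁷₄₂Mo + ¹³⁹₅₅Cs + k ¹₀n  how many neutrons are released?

5

Conserve mass number: 251 = 107 + 139 + k, so k = 251 − 246 = 5.
Check atomic number: 97 = 42 + 55 + 0 = 97. ✓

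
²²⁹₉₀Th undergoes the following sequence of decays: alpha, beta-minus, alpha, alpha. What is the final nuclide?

At-217

Start: (A, Z) = (229, 90).
After α: (225, 88).
After β⁻: (225, 89).
After α: (221, 87).
After α: (217, 85).
Z = 85 is astatine.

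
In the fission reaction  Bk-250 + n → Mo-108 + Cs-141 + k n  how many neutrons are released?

2

Conserve mass number: 251 = 108 + 141 + k, so k = 251 − 249 = 2.
Check atomic number: 97 = 42 + 55 + 0 = 97. ✓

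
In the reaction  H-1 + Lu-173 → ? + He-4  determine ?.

Yb-170

Conserve mass number: 1 + 173 = A + 4, so A = 170.
Conserve atomic number: 1 + 71 = Z + 2, so Z = 70.
Z = 70 is ytterbium, so the species is Yb-170.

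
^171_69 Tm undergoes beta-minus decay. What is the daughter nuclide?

Beta-minus decay: mass number changes by +0, atomic number by +1.
A: 171 = 171; Z: 69 + 1 = 70.
Z = 70 is ytterbium, so the daughter is ^171_70 Yb.

Yb-171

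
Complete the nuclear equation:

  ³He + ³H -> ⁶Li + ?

gamma ray

Conserve mass number: 3 + 3 = 6 + A, so A = 0.
Conserve atomic number: 2 + 1 = 3 + Z, so Z = 0.
A = 0 and Z = 0 is γ — a gamma ray.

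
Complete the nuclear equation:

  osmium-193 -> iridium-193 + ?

beta-minus particle

Conserve mass number: 193 = 193 + A, so A = 0.
Conserve atomic number: 76 = 77 + Z, so Z = -1.
A = 0 and Z = -1 is e⁻ — a beta-minus particle.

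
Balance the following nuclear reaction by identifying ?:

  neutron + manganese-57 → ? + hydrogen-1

Cr-57

Conserve mass number: 1 + 57 = A + 1, so A = 57.
Conserve atomic number: 0 + 25 = Z + 1, so Z = 24.
Z = 24 is chromium, so the species is chromium-57.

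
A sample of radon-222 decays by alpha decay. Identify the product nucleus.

Po-218

Alpha decay: mass number changes by -4, atomic number by -2.
A: 222 − 4 = 218; Z: 86 − 2 = 84.
Z = 84 is polonium, so the daughter is polonium-218.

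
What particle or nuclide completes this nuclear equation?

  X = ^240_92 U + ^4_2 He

Conserve mass number: A = 240 + 4, so A = 244.
Conserve atomic number: Z = 92 + 2, so Z = 94.
Z = 94 is plutonium, so the species is ^244_94 Pu.

Pu-244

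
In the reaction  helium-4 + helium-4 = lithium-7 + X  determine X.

proton

Conserve mass number: 4 + 4 = 7 + A, so A = 1.
Conserve atomic number: 2 + 2 = 3 + Z, so Z = 1.
A = 1 and Z = 1 is hydrogen-1 — a proton.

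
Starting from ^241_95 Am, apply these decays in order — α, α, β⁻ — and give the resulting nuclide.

U-233

Start: (A, Z) = (241, 95).
After α: (237, 93).
After α: (233, 91).
After β⁻: (233, 92).
Z = 92 is uranium.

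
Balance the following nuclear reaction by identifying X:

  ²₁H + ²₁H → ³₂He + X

Conserve mass number: 2 + 2 = 3 + A, so A = 1.
Conserve atomic number: 1 + 1 = 2 + Z, so Z = 0.
A = 1 and Z = 0 is ¹₀n — a neutron.

neutron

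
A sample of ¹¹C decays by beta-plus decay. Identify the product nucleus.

Beta-plus decay: mass number changes by +0, atomic number by -1.
A: 11 = 11; Z: 6 − 1 = 5.
Z = 5 is boron, so the daughter is ¹¹B.

B-11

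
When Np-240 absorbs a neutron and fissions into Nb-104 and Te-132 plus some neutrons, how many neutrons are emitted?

5

Conserve mass number: 241 = 104 + 132 + k, so k = 241 − 236 = 5.
Check atomic number: 93 = 41 + 52 + 0 = 93. ✓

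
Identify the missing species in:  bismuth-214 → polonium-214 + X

beta-minus particle

Conserve mass number: 214 = 214 + A, so A = 0.
Conserve atomic number: 83 = 84 + Z, so Z = -1.
A = 0 and Z = -1 is e⁻ — a beta-minus particle.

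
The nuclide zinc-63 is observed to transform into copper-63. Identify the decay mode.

ΔA = 63 − 63 = 0; ΔZ = 29 − 30 = -1.
A is unchanged and Z drops by 1 — a proton has become a neutron (β⁺ emission or electron capture).

beta-plus decay or electron capture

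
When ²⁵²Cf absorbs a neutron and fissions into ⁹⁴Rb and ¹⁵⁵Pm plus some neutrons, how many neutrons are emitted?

Conserve mass number: 253 = 94 + 155 + k, so k = 253 − 249 = 4.
Check atomic number: 98 = 37 + 61 + 0 = 98. ✓

4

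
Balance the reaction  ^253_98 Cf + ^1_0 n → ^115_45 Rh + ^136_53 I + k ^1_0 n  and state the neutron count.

3

Conserve mass number: 254 = 115 + 136 + k, so k = 254 − 251 = 3.
Check atomic number: 98 = 45 + 53 + 0 = 98. ✓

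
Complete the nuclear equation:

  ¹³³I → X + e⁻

Xe-133

Conserve mass number: 133 = A + 0, so A = 133.
Conserve atomic number: 53 = Z − 1, so Z = 54.
Z = 54 is xenon, so the species is ¹³³Xe.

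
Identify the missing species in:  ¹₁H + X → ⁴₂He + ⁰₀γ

triton

Conserve mass number: 1 + A = 4 + 0, so A = 3.
Conserve atomic number: 1 + Z = 2 + 0, so Z = 1.
A = 3 and Z = 1 is ³₁H — a triton.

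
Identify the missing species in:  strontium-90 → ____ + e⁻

Conserve mass number: 90 = A + 0, so A = 90.
Conserve atomic number: 38 = Z − 1, so Z = 39.
Z = 39 is yttrium, so the species is yttrium-90.

Y-90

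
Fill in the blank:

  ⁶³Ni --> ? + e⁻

Conserve mass number: 63 = A + 0, so A = 63.
Conserve atomic number: 28 = Z − 1, so Z = 29.
Z = 29 is copper, so the species is ⁶³Cu.

Cu-63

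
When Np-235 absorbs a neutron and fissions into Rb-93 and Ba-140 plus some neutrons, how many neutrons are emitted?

3

Conserve mass number: 236 = 93 + 140 + k, so k = 236 − 233 = 3.
Check atomic number: 93 = 37 + 56 + 0 = 93. ✓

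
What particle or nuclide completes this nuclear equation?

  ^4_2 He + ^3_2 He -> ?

Conserve mass number: 4 + 3 = A, so A = 7.
Conserve atomic number: 2 + 2 = Z, so Z = 4.
Z = 4 is beryllium, so the species is ^7_4 Be.

Be-7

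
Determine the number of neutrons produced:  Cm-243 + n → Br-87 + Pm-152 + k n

5

Conserve mass number: 244 = 87 + 152 + k, so k = 244 − 239 = 5.
Check atomic number: 96 = 35 + 61 + 0 = 96. ✓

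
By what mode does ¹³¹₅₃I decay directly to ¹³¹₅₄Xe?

ΔA = 131 − 131 = 0; ΔZ = 54 − 53 = +1.
A is unchanged and Z rises by 1 — a neutron has become a proton (β⁻ decay).

beta-minus decay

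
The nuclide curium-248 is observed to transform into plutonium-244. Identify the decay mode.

alpha decay

ΔA = 244 − 248 = -4; ΔZ = 94 − 96 = -2.
A drops by 4 and Z drops by 2 — the signature of alpha emission.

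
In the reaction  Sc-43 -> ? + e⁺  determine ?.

Conserve mass number: 43 = A + 0, so A = 43.
Conserve atomic number: 21 = Z + 1, so Z = 20.
Z = 20 is calcium, so the species is Ca-43.

Ca-43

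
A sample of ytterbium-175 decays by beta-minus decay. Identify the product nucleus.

Beta-minus decay: mass number changes by +0, atomic number by +1.
A: 175 = 175; Z: 70 + 1 = 71.
Z = 71 is lutetium, so the daughter is lutetium-175.

Lu-175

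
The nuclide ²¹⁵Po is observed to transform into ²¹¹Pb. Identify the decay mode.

ΔA = 211 − 215 = -4; ΔZ = 82 − 84 = -2.
A drops by 4 and Z drops by 2 — the signature of alpha emission.

alpha decay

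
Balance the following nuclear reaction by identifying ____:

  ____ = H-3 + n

H-4

Conserve mass number: A = 3 + 1, so A = 4.
Conserve atomic number: Z = 1 + 0, so Z = 1.
Z = 1 is hydrogen, so the species is H-4.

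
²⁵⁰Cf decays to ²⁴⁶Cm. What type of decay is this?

alpha decay

ΔA = 246 − 250 = -4; ΔZ = 96 − 98 = -2.
A drops by 4 and Z drops by 2 — the signature of alpha emission.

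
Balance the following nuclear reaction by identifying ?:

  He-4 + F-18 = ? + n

Na-21

Conserve mass number: 4 + 18 = A + 1, so A = 21.
Conserve atomic number: 2 + 9 = Z + 0, so Z = 11.
Z = 11 is sodium, so the species is Na-21.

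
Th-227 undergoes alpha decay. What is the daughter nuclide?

Ra-223

Alpha decay: mass number changes by -4, atomic number by -2.
A: 227 − 4 = 223; Z: 90 − 2 = 88.
Z = 88 is radium, so the daughter is Ra-223.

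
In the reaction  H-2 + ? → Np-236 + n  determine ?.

U-235

Conserve mass number: 2 + A = 236 + 1, so A = 235.
Conserve atomic number: 1 + Z = 93 + 0, so Z = 92.
Z = 92 is uranium, so the species is U-235.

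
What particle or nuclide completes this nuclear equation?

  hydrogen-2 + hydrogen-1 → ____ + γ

Conserve mass number: 2 + 1 = A + 0, so A = 3.
Conserve atomic number: 1 + 1 = Z + 0, so Z = 2.
Z = 2 is helium, so the species is helium-3.

He-3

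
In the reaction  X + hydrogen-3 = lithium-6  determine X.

Conserve mass number: A + 3 = 6, so A = 3.
Conserve atomic number: Z + 1 = 3, so Z = 2.
Z = 2 is helium, so the species is helium-3.

He-3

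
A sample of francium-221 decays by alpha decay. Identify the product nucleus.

Alpha decay: mass number changes by -4, atomic number by -2.
A: 221 − 4 = 217; Z: 87 − 2 = 85.
Z = 85 is astatine, so the daughter is astatine-217.

At-217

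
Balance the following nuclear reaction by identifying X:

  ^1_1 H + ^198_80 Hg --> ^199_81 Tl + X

gamma ray

Conserve mass number: 1 + 198 = 199 + A, so A = 0.
Conserve atomic number: 1 + 80 = 81 + Z, so Z = 0.
A = 0 and Z = 0 is ^0_0 γ — a gamma ray.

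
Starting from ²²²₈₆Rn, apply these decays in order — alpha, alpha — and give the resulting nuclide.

Start: (A, Z) = (222, 86).
After α: (218, 84).
After α: (214, 82).
Z = 82 is lead.

Pb-214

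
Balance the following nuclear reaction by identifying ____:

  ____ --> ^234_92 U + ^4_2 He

Conserve mass number: A = 234 + 4, so A = 238.
Conserve atomic number: Z = 92 + 2, so Z = 94.
Z = 94 is plutonium, so the species is ^238_94 Pu.

Pu-238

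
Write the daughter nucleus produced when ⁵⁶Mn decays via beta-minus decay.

Beta-minus decay: mass number changes by +0, atomic number by +1.
A: 56 = 56; Z: 25 + 1 = 26.
Z = 26 is iron, so the daughter is ⁵⁶Fe.

Fe-56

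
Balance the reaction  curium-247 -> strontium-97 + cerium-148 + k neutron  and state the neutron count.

Conserve mass number: 247 = 97 + 148 + k, so k = 247 − 245 = 2.
Check atomic number: 96 = 38 + 58 + 0 = 96. ✓

2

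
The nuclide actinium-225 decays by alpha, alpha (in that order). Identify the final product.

Start: (A, Z) = (225, 89).
After α: (221, 87).
After α: (217, 85).
Z = 85 is astatine.

At-217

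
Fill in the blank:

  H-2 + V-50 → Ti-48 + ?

alpha particle

Conserve mass number: 2 + 50 = 48 + A, so A = 4.
Conserve atomic number: 1 + 23 = 22 + Z, so Z = 2.
A = 4 and Z = 2 is He-4 — an alpha particle.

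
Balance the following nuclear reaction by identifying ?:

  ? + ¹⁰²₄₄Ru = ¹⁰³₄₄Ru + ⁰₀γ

Conserve mass number: A + 102 = 103 + 0, so A = 1.
Conserve atomic number: Z + 44 = 44 + 0, so Z = 0.
A = 1 and Z = 0 is ¹₀n — a neutron.

neutron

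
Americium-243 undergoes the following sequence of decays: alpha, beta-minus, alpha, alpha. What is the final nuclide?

Start: (A, Z) = (243, 95).
After α: (239, 93).
After β⁻: (239, 94).
After α: (235, 92).
After α: (231, 90).
Z = 90 is thorium.

Th-231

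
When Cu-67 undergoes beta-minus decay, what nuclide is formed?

Zn-67

Beta-minus decay: mass number changes by +0, atomic number by +1.
A: 67 = 67; Z: 29 + 1 = 30.
Z = 30 is zinc, so the daughter is Zn-67.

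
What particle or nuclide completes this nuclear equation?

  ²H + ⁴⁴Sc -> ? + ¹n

Ti-45

Conserve mass number: 2 + 44 = A + 1, so A = 45.
Conserve atomic number: 1 + 21 = Z + 0, so Z = 22.
Z = 22 is titanium, so the species is ⁴⁵Ti.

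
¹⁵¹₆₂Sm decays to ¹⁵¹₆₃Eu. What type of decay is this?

ΔA = 151 − 151 = 0; ΔZ = 63 − 62 = +1.
A is unchanged and Z rises by 1 — a neutron has become a proton (β⁻ decay).

beta-minus decay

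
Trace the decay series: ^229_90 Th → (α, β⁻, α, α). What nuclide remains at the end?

Start: (A, Z) = (229, 90).
After α: (225, 88).
After β⁻: (225, 89).
After α: (221, 87).
After α: (217, 85).
Z = 85 is astatine.

At-217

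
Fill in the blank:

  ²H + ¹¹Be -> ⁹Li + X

Conserve mass number: 2 + 11 = 9 + A, so A = 4.
Conserve atomic number: 1 + 4 = 3 + Z, so Z = 2.
A = 4 and Z = 2 is ⁴He — an alpha particle.

alpha particle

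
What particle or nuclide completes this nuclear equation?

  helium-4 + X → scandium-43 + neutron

K-40

Conserve mass number: 4 + A = 43 + 1, so A = 40.
Conserve atomic number: 2 + Z = 21 + 0, so Z = 19.
Z = 19 is potassium, so the species is potassium-40.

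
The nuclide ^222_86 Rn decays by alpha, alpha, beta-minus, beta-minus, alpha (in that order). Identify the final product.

Pb-210

Start: (A, Z) = (222, 86).
After α: (218, 84).
After α: (214, 82).
After β⁻: (214, 83).
After β⁻: (214, 84).
After α: (210, 82).
Z = 82 is lead.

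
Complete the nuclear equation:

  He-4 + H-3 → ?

Li-7

Conserve mass number: 4 + 3 = A, so A = 7.
Conserve atomic number: 2 + 1 = Z, so Z = 3.
Z = 3 is lithium, so the species is Li-7.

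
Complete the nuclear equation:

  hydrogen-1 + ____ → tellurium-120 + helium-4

Conserve mass number: 1 + A = 120 + 4, so A = 123.
Conserve atomic number: 1 + Z = 52 + 2, so Z = 53.
Z = 53 is iodine, so the species is iodine-123.

I-123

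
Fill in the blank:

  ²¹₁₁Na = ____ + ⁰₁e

Conserve mass number: 21 = A + 0, so A = 21.
Conserve atomic number: 11 = Z + 1, so Z = 10.
Z = 10 is neon, so the species is ²¹₁₀Ne.

Ne-21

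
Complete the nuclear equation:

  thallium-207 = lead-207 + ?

Conserve mass number: 207 = 207 + A, so A = 0.
Conserve atomic number: 81 = 82 + Z, so Z = -1.
A = 0 and Z = -1 is e⁻ — a beta-minus particle.

beta-minus particle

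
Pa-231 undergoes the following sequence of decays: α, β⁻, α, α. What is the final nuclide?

Rn-219

Start: (A, Z) = (231, 91).
After α: (227, 89).
After β⁻: (227, 90).
After α: (223, 88).
After α: (219, 86).
Z = 86 is radon.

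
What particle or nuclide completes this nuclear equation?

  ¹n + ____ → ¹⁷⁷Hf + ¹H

Conserve mass number: 1 + A = 177 + 1, so A = 177.
Conserve atomic number: 0 + Z = 72 + 1, so Z = 73.
Z = 73 is tantalum, so the species is ¹⁷⁷Ta.

Ta-177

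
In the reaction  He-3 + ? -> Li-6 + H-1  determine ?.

alpha particle

Conserve mass number: 3 + A = 6 + 1, so A = 4.
Conserve atomic number: 2 + Z = 3 + 1, so Z = 2.
A = 4 and Z = 2 is He-4 — an alpha particle.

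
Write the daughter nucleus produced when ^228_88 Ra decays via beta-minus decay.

Ac-228

Beta-minus decay: mass number changes by +0, atomic number by +1.
A: 228 = 228; Z: 88 + 1 = 89.
Z = 89 is actinium, so the daughter is ^228_89 Ac.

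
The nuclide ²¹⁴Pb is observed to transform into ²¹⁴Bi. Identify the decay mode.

beta-minus decay

ΔA = 214 − 214 = 0; ΔZ = 83 − 82 = +1.
A is unchanged and Z rises by 1 — a neutron has become a proton (β⁻ decay).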